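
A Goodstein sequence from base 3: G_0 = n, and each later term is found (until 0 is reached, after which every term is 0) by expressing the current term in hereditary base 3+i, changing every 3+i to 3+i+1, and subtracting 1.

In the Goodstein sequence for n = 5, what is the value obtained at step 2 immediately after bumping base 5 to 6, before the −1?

6

G_0 = 5. HB_3(5) = 3 + 2. Bump = 6. G_1 = 5.
G_1 = 5. HB_4(5) = 4 + 1. Bump = 6. G_2 = 5.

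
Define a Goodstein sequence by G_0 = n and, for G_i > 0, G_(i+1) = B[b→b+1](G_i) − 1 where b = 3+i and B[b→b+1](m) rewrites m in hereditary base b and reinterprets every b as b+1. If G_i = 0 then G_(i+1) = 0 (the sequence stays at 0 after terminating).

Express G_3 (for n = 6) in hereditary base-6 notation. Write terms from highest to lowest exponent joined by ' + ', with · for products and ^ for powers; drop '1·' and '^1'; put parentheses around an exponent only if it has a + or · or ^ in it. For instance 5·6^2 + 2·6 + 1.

6 + 1

[0] 6 ≡ 2·3 (base 3). Lift 4: 8. −1: 7.
[1] 7 ≡ 4 + 3 (base 4). Lift 5: 8. −1: 7.
[2] 7 ≡ 5 + 2 (base 5). Lift 6: 8. −1: 7.
[3] 7 ≡ 6 + 1 (base 6). Lift 7: 8. −1: 7.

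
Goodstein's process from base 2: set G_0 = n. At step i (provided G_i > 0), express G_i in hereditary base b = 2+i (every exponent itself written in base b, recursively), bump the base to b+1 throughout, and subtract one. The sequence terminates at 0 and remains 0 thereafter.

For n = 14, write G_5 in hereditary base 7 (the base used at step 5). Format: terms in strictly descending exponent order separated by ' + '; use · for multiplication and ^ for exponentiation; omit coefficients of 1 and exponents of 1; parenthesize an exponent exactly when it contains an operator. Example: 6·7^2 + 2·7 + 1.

[0] 14 ≡ 2^(2 + 1) + 2^2 + 2 (base 2). Lift 3: 111. −1: 110.
[1] 110 ≡ 3^(3 + 1) + 3^3 + 2 (base 3). Lift 4: 1282. −1: 1281.
[2] 1281 ≡ 4^(4 + 1) + 4^4 + 1 (base 4). Lift 5: 18751. −1: 18750.
[3] 18750 ≡ 5^(5 + 1) + 5^5 (base 5). Lift 6: 326592. −1: 326591.
[4] 326591 ≡ 6^(6 + 1) + 5·6^5 + 5·6^4 + 5·6^3 + 5·6^2 + 5·6 + 5 (base 6). Lift 7: 5862841. −1: 5862840.
[5] 5862840 ≡ 7^(7 + 1) + 5·7^5 + 5·7^4 + 5·7^3 + 5·7^2 + 5·7 + 4 (base 7). Lift 8: 134404972. −1: 134404971.

7^(7 + 1) + 5·7^5 + 5·7^4 + 5·7^3 + 5·7^2 + 5·7 + 4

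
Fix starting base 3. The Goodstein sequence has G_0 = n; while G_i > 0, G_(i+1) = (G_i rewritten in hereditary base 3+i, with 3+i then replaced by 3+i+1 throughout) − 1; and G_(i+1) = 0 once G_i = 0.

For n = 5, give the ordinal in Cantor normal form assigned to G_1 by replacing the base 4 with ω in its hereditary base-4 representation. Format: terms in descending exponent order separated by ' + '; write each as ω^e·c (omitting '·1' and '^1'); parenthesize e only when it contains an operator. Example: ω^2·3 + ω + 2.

ω + 1

[0] 5 ≡ 3 + 2 (base 3). Lift 4: 6. −1: 5.
[1] 5 ≡ 4 + 1 (base 4). Lift 5: 6. −1: 5.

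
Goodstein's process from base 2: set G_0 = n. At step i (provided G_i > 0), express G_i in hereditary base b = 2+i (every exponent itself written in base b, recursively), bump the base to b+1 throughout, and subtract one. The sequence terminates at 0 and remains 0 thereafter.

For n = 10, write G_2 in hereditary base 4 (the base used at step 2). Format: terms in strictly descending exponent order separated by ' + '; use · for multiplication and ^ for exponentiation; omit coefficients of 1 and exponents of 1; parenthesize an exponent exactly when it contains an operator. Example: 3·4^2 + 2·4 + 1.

base 2: 10 = 2^(2 + 1) + 2; at 3: 3^(3 + 1) + 3 = 84; next = 83
base 3: 83 = 3^(3 + 1) + 2; at 4: 4^(4 + 1) + 2 = 1026; next = 1025
base 4: 1025 = 4^(4 + 1) + 1; at 5: 5^(5 + 1) + 1 = 15626; next = 15625

4^(4 + 1) + 1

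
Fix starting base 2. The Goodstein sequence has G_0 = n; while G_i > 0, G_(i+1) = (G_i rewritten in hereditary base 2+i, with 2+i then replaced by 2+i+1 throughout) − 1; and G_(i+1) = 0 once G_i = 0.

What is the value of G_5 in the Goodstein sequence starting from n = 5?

1197

i=0: 5 = 2^2 + 1 (b=2); 2→3: 3^3 + 1 = 28; 28−1 = 27
i=1: 27 = 3^3 (b=3); 3→4: 4^4 = 256; 256−1 = 255
i=2: 255 = 3·4^3 + 3·4^2 + 3·4 + 3 (b=4); 4→5: 3·5^3 + 3·5^2 + 3·5 + 3 = 468; 468−1 = 467
i=3: 467 = 3·5^3 + 3·5^2 + 3·5 + 2 (b=5); 5→6: 3·6^3 + 3·6^2 + 3·6 + 2 = 776; 776−1 = 775
i=4: 775 = 3·6^3 + 3·6^2 + 3·6 + 1 (b=6); 6→7: 3·7^3 + 3·7^2 + 3·7 + 1 = 1198; 1198−1 = 1197
i=5: 1197 = 3·7^3 + 3·7^2 + 3·7 (b=7); 7→8: 3·8^3 + 3·8^2 + 3·8 = 1752; 1752−1 = 1751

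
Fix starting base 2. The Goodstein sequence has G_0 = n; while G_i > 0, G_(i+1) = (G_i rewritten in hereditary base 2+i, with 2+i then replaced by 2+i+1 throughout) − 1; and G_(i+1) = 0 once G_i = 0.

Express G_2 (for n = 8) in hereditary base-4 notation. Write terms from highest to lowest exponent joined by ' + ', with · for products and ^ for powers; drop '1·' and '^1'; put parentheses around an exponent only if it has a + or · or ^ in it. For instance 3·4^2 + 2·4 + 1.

2·4^4 + 2·4^2 + 2·4 + 1

step 0: 8 = 2^(2 + 1); sub 3 for 2: 3^(3 + 1); = 81; G_1 = 81−1 = 80
step 1: 80 = 2·3^3 + 2·3^2 + 2·3 + 2; sub 4 for 3: 2·4^4 + 2·4^2 + 2·4 + 2; = 554; G_2 = 554−1 = 553
step 2: 553 = 2·4^4 + 2·4^2 + 2·4 + 1; sub 5 for 4: 2·5^5 + 2·5^2 + 2·5 + 1; = 6311; G_3 = 6311−1 = 6310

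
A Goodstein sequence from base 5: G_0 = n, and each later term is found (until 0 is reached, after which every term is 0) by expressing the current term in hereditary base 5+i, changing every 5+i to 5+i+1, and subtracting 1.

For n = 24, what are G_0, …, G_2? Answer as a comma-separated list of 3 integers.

step 0: 24 = 4·5 + 4; sub 6 for 5: 4·6 + 4; = 28; G_1 = 28−1 = 27
step 1: 27 = 4·6 + 3; sub 7 for 6: 4·7 + 3; = 31; G_2 = 31−1 = 30

24, 27, 30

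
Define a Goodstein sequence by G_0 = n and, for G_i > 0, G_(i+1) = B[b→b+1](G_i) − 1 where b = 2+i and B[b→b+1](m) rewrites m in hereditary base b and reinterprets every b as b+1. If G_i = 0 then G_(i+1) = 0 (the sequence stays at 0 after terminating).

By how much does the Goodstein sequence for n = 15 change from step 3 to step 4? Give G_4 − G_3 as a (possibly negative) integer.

base 2: 15 = 2^(2 + 1) + 2^2 + 2 + 1; at 3: 3^(3 + 1) + 3^3 + 3 + 1 = 112; next = 111
base 3: 111 = 3^(3 + 1) + 3^3 + 3; at 4: 4^(4 + 1) + 4^4 + 4 = 1284; next = 1283
base 4: 1283 = 4^(4 + 1) + 4^4 + 3; at 5: 5^(5 + 1) + 5^5 + 3 = 18753; next = 18752
base 5: 18752 = 5^(5 + 1) + 5^5 + 2; at 6: 6^(6 + 1) + 6^6 + 2 = 326594; next = 326593

307841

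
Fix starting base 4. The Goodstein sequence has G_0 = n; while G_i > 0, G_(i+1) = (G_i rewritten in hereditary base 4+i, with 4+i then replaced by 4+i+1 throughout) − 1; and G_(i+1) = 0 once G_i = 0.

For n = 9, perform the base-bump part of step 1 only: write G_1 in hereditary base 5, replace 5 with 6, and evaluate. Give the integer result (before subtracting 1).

12

i=0: 9 = 2·4 + 1 (b=4); 4→5: 2·5 + 1 = 11; 11−1 = 10
i=1: 10 = 2·5 (b=5); 5→6: 2·6 = 12; 12−1 = 11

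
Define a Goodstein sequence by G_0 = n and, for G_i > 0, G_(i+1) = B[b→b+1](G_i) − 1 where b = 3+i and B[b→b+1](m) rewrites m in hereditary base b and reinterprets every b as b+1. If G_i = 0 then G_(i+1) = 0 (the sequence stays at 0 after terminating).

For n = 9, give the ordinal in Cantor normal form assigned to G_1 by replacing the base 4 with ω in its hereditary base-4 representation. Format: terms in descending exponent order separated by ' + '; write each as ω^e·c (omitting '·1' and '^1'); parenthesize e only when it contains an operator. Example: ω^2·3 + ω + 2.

ω·3 + 3

9 —HB3→ 3^2 —bump→ 4^2 = 16 —(−1)→ 15
15 —HB4→ 3·4 + 3 —bump→ 3·5 + 3 = 18 —(−1)→ 17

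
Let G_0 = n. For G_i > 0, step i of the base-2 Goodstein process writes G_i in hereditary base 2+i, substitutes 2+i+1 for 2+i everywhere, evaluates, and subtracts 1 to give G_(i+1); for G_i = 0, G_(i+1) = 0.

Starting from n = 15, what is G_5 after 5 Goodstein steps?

6588344

i=0: 15 = 2^(2 + 1) + 2^2 + 2 + 1 (b=2); 2→3: 3^(3 + 1) + 3^3 + 3 + 1 = 112; 112−1 = 111
i=1: 111 = 3^(3 + 1) + 3^3 + 3 (b=3); 3→4: 4^(4 + 1) + 4^4 + 4 = 1284; 1284−1 = 1283
i=2: 1283 = 4^(4 + 1) + 4^4 + 3 (b=4); 4→5: 5^(5 + 1) + 5^5 + 3 = 18753; 18753−1 = 18752
i=3: 18752 = 5^(5 + 1) + 5^5 + 2 (b=5); 5→6: 6^(6 + 1) + 6^6 + 2 = 326594; 326594−1 = 326593
i=4: 326593 = 6^(6 + 1) + 6^6 + 1 (b=6); 6→7: 7^(7 + 1) + 7^7 + 1 = 6588345; 6588345−1 = 6588344
i=5: 6588344 = 7^(7 + 1) + 7^7 (b=7); 7→8: 8^(8 + 1) + 8^8 = 150994944; 150994944−1 = 150994943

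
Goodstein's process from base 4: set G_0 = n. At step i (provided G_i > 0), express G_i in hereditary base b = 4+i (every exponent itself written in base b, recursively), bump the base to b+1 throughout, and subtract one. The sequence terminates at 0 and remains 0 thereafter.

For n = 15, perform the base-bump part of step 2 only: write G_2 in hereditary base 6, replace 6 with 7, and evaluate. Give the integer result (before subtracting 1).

22

i=0: 15 = 3·4 + 3 (b=4); 4→5: 3·5 + 3 = 18; 18−1 = 17
i=1: 17 = 3·5 + 2 (b=5); 5→6: 3·6 + 2 = 20; 20−1 = 19
i=2: 19 = 3·6 + 1 (b=6); 6→7: 3·7 + 1 = 22; 22−1 = 21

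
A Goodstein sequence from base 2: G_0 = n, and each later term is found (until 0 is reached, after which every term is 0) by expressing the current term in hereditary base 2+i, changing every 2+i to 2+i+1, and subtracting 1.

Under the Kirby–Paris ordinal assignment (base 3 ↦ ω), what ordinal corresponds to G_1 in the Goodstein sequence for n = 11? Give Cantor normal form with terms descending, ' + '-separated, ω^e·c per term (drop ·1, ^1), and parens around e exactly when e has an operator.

ω^(ω + 1) + ω

base 2: 11 = 2^(2 + 1) + 2 + 1; at 3: 3^(3 + 1) + 3 + 1 = 85; next = 84
base 3: 84 = 3^(3 + 1) + 3; at 4: 4^(4 + 1) + 4 = 1028; next = 1027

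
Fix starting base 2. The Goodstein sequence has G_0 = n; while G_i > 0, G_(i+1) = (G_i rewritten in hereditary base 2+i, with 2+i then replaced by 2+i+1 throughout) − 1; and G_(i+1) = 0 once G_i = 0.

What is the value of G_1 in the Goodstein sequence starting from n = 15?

base 2: 15 = 2^(2 + 1) + 2^2 + 2 + 1; at 3: 3^(3 + 1) + 3^3 + 3 + 1 = 112; next = 111
base 3: 111 = 3^(3 + 1) + 3^3 + 3; at 4: 4^(4 + 1) + 4^4 + 4 = 1284; next = 1283

111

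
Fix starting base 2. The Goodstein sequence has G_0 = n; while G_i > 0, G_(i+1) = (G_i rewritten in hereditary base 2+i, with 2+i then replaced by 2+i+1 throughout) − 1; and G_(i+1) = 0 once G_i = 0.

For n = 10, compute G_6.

step 0: 10 = 2^(2 + 1) + 2; sub 3 for 2: 3^(3 + 1) + 3; = 84; G_1 = 84−1 = 83
step 1: 83 = 3^(3 + 1) + 2; sub 4 for 3: 4^(4 + 1) + 2; = 1026; G_2 = 1026−1 = 1025
step 2: 1025 = 4^(4 + 1) + 1; sub 5 for 4: 5^(5 + 1) + 1; = 15626; G_3 = 15626−1 = 15625
step 3: 15625 = 5^(5 + 1); sub 6 for 5: 6^(6 + 1); = 279936; G_4 = 279936−1 = 279935
step 4: 279935 = 5·6^6 + 5·6^5 + 5·6^4 + 5·6^3 + 5·6^2 + 5·6 + 5; sub 7 for 6: 5·7^7 + 5·7^5 + 5·7^4 + 5·7^3 + 5·7^2 + 5·7 + 5; = 4215755; G_5 = 4215755−1 = 4215754
step 5: 4215754 = 5·7^7 + 5·7^5 + 5·7^4 + 5·7^3 + 5·7^2 + 5·7 + 4; sub 8 for 7: 5·8^8 + 5·8^5 + 5·8^4 + 5·8^3 + 5·8^2 + 5·8 + 4; = 84073324; G_6 = 84073324−1 = 84073323

84073323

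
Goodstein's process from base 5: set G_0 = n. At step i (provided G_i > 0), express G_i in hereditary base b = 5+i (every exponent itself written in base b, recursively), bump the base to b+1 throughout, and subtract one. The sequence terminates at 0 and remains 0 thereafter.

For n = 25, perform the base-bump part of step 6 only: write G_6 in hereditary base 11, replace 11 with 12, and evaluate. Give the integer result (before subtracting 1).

60

base 5: 25 = 5^2; at 6: 6^2 = 36; next = 35
base 6: 35 = 5·6 + 5; at 7: 5·7 + 5 = 40; next = 39
base 7: 39 = 5·7 + 4; at 8: 5·8 + 4 = 44; next = 43
base 8: 43 = 5·8 + 3; at 9: 5·9 + 3 = 48; next = 47
base 9: 47 = 5·9 + 2; at 10: 5·10 + 2 = 52; next = 51
base 10: 51 = 5·10 + 1; at 11: 5·11 + 1 = 56; next = 55
base 11: 55 = 5·11; at 12: 5·12 = 60; next = 59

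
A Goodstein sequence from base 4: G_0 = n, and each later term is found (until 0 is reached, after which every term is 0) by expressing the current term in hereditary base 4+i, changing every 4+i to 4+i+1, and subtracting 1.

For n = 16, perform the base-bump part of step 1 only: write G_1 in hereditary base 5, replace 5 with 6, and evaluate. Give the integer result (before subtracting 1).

28

(0) 16|_4 = 4^2 ↦ 5^2|_5 = 25 ⇒ 24
(1) 24|_5 = 4·5 + 4 ↦ 4·6 + 4|_6 = 28 ⇒ 27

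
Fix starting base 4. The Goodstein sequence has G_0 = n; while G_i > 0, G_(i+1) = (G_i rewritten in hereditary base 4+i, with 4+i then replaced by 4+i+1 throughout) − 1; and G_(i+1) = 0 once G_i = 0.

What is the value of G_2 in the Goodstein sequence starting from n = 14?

18

G_0=14  [base 4] 3·4 + 2  →[4↦5]→  3·5 + 2 = 17  −1 ⇒ G_1=16
G_1=16  [base 5] 3·5 + 1  →[5↦6]→  3·6 + 1 = 19  −1 ⇒ G_2=18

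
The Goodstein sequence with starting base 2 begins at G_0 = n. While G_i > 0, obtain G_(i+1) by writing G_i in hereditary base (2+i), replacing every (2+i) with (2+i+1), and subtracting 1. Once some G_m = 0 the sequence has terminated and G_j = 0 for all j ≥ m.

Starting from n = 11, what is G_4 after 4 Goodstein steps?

279937

base 2: 11 = 2^(2 + 1) + 2 + 1; at 3: 3^(3 + 1) + 3 + 1 = 85; next = 84
base 3: 84 = 3^(3 + 1) + 3; at 4: 4^(4 + 1) + 4 = 1028; next = 1027
base 4: 1027 = 4^(4 + 1) + 3; at 5: 5^(5 + 1) + 3 = 15628; next = 15627
base 5: 15627 = 5^(5 + 1) + 2; at 6: 6^(6 + 1) + 2 = 279938; next = 279937
base 6: 279937 = 6^(6 + 1) + 1; at 7: 7^(7 + 1) + 1 = 5764802; next = 5764801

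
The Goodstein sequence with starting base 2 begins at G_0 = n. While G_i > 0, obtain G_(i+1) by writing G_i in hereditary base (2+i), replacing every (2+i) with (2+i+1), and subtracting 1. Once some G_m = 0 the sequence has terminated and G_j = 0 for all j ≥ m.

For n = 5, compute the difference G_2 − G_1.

228

(0) 5|_2 = 2^2 + 1 ↦ 3^3 + 1|_3 = 28 ⇒ 27
(1) 27|_3 = 3^3 ↦ 4^4|_4 = 256 ⇒ 255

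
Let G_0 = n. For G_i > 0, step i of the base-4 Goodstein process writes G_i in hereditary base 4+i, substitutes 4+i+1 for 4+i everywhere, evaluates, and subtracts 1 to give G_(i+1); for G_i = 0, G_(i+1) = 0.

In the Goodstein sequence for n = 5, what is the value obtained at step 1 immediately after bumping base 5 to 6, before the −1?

6

G_0=5  [base 4] 4 + 1  →[4↦5]→  5 + 1 = 6  −1 ⇒ G_1=5
G_1=5  [base 5] 5  →[5↦6]→  6 = 6  −1 ⇒ G_2=5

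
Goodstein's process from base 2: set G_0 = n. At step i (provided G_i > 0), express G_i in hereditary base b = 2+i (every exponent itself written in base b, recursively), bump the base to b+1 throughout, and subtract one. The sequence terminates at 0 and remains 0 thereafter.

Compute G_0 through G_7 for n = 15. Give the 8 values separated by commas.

(0) 15|_2 = 2^(2 + 1) + 2^2 + 2 + 1 ↦ 3^(3 + 1) + 3^3 + 3 + 1|_3 = 112 ⇒ 111
(1) 111|_3 = 3^(3 + 1) + 3^3 + 3 ↦ 4^(4 + 1) + 4^4 + 4|_4 = 1284 ⇒ 1283
(2) 1283|_4 = 4^(4 + 1) + 4^4 + 3 ↦ 5^(5 + 1) + 5^5 + 3|_5 = 18753 ⇒ 18752
(3) 18752|_5 = 5^(5 + 1) + 5^5 + 2 ↦ 6^(6 + 1) + 6^6 + 2|_6 = 326594 ⇒ 326593
(4) 326593|_6 = 6^(6 + 1) + 6^6 + 1 ↦ 7^(7 + 1) + 7^7 + 1|_7 = 6588345 ⇒ 6588344
(5) 6588344|_7 = 7^(7 + 1) + 7^7 ↦ 8^(8 + 1) + 8^8|_8 = 150994944 ⇒ 150994943
(6) 150994943|_8 = 8^(8 + 1) + 7·8^7 + 7·8^6 + 7·8^5 + 7·8^4 + 7·8^3 + 7·8^2 + 7·8 + 7 ↦ 9^(9 + 1) + 7·9^7 + 7·9^6 + 7·9^5 + 7·9^4 + 7·9^3 + 7·9^2 + 7·9 + 7|_9 = 3524450281 ⇒ 3524450280

15, 111, 1283, 18752, 326593, 6588344, 150994943, 3524450280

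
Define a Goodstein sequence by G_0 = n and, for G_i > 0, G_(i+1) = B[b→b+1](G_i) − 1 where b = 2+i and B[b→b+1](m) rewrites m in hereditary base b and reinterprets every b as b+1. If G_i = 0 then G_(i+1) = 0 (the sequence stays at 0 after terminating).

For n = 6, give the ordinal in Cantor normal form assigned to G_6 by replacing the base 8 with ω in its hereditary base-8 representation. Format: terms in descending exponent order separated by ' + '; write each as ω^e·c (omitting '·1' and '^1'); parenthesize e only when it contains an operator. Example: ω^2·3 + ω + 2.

i=0: 6 = 2^2 + 2 (b=2); 2→3: 3^3 + 3 = 30; 30−1 = 29
i=1: 29 = 3^3 + 2 (b=3); 3→4: 4^4 + 2 = 258; 258−1 = 257
i=2: 257 = 4^4 + 1 (b=4); 4→5: 5^5 + 1 = 3126; 3126−1 = 3125
i=3: 3125 = 5^5 (b=5); 5→6: 6^6 = 46656; 46656−1 = 46655
i=4: 46655 = 5·6^5 + 5·6^4 + 5·6^3 + 5·6^2 + 5·6 + 5 (b=6); 6→7: 5·7^5 + 5·7^4 + 5·7^3 + 5·7^2 + 5·7 + 5 = 98040; 98040−1 = 98039
i=5: 98039 = 5·7^5 + 5·7^4 + 5·7^3 + 5·7^2 + 5·7 + 4 (b=7); 7→8: 5·8^5 + 5·8^4 + 5·8^3 + 5·8^2 + 5·8 + 4 = 187244; 187244−1 = 187243
i=6: 187243 = 5·8^5 + 5·8^4 + 5·8^3 + 5·8^2 + 5·8 + 3 (b=8); 8→9: 5·9^5 + 5·9^4 + 5·9^3 + 5·9^2 + 5·9 + 3 = 332148; 332148−1 = 332147

ω^5·5 + ω^4·5 + ω^3·5 + ω^2·5 + ω·5 + 3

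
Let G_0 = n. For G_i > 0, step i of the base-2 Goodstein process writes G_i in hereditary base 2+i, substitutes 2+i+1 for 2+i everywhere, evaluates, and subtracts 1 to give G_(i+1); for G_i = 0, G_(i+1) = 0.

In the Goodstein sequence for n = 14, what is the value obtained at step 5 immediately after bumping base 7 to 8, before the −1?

134404972

base 2: 14 = 2^(2 + 1) + 2^2 + 2; at 3: 3^(3 + 1) + 3^3 + 3 = 111; next = 110
base 3: 110 = 3^(3 + 1) + 3^3 + 2; at 4: 4^(4 + 1) + 4^4 + 2 = 1282; next = 1281
base 4: 1281 = 4^(4 + 1) + 4^4 + 1; at 5: 5^(5 + 1) + 5^5 + 1 = 18751; next = 18750
base 5: 18750 = 5^(5 + 1) + 5^5; at 6: 6^(6 + 1) + 6^6 = 326592; next = 326591
base 6: 326591 = 6^(6 + 1) + 5·6^5 + 5·6^4 + 5·6^3 + 5·6^2 + 5·6 + 5; at 7: 7^(7 + 1) + 5·7^5 + 5·7^4 + 5·7^3 + 5·7^2 + 5·7 + 5 = 5862841; next = 5862840
base 7: 5862840 = 7^(7 + 1) + 5·7^5 + 5·7^4 + 5·7^3 + 5·7^2 + 5·7 + 4; at 8: 8^(8 + 1) + 5·8^5 + 5·8^4 + 5·8^3 + 5·8^2 + 5·8 + 4 = 134404972; next = 134404971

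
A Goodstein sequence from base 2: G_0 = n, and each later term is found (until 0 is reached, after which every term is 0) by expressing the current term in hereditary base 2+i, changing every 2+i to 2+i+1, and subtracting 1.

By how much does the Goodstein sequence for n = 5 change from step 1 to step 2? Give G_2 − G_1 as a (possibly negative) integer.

G_0 = 5. HB_2(5) = 2^2 + 1. Bump = 28. G_1 = 27.
G_1 = 27. HB_3(27) = 3^3. Bump = 256. G_2 = 255.

228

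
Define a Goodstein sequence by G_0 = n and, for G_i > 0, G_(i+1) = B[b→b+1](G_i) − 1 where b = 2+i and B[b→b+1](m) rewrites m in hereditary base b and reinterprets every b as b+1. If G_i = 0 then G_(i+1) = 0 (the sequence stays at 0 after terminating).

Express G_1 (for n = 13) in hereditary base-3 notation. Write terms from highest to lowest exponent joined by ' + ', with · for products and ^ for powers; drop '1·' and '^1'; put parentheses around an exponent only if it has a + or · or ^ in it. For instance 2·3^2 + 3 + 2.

3^(3 + 1) + 3^3

[0] 13 ≡ 2^(2 + 1) + 2^2 + 1 (base 2). Lift 3: 109. −1: 108.
[1] 108 ≡ 3^(3 + 1) + 3^3 (base 3). Lift 4: 1280. −1: 1279.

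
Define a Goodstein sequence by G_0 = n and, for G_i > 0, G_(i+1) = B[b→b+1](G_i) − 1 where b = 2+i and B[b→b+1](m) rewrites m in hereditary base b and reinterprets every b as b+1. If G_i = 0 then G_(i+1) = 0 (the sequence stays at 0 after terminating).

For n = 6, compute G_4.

i=0: 6 = 2^2 + 2 (b=2); 2→3: 3^3 + 3 = 30; 30−1 = 29
i=1: 29 = 3^3 + 2 (b=3); 3→4: 4^4 + 2 = 258; 258−1 = 257
i=2: 257 = 4^4 + 1 (b=4); 4→5: 5^5 + 1 = 3126; 3126−1 = 3125
i=3: 3125 = 5^5 (b=5); 5→6: 6^6 = 46656; 46656−1 = 46655

46655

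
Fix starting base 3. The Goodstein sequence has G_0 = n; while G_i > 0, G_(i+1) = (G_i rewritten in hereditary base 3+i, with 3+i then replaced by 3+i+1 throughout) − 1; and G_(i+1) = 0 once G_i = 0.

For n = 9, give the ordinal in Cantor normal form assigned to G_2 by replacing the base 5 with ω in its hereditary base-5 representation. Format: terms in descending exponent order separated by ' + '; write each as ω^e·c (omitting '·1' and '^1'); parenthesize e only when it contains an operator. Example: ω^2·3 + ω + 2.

ω·3 + 2

9 —HB3→ 3^2 —bump→ 4^2 = 16 —(−1)→ 15
15 —HB4→ 3·4 + 3 —bump→ 3·5 + 3 = 18 —(−1)→ 17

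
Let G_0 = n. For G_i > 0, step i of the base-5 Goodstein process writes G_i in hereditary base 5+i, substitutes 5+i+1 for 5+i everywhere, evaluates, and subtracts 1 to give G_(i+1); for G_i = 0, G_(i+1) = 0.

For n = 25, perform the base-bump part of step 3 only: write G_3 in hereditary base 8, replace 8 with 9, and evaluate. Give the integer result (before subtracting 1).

48

25 —HB5→ 5^2 —bump→ 6^2 = 36 —(−1)→ 35
35 —HB6→ 5·6 + 5 —bump→ 5·7 + 5 = 40 —(−1)→ 39
39 —HB7→ 5·7 + 4 —bump→ 5·8 + 4 = 44 —(−1)→ 43
43 —HB8→ 5·8 + 3 —bump→ 5·9 + 3 = 48 —(−1)→ 47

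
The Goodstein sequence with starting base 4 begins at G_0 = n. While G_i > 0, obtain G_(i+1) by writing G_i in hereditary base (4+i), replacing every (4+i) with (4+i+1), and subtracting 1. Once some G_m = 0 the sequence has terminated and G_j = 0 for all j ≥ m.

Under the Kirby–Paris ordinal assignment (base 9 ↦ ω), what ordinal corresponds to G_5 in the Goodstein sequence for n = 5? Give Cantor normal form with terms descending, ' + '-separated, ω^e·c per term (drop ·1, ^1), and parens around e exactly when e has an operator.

2

G_0=5  [base 4] 4 + 1  →[4↦5]→  5 + 1 = 6  −1 ⇒ G_1=5
G_1=5  [base 5] 5  →[5↦6]→  6 = 6  −1 ⇒ G_2=5
G_2=5  [base 6] 5  →[6↦7]→  5 = 5  −1 ⇒ G_3=4
G_3=4  [base 7] 4  →[7↦8]→  4 = 4  −1 ⇒ G_4=3
G_4=3  [base 8] 3  →[8↦9]→  3 = 3  −1 ⇒ G_5=2
G_5=2  [base 9] 2  →[9↦10]→  2 = 2  −1 ⇒ G_6=1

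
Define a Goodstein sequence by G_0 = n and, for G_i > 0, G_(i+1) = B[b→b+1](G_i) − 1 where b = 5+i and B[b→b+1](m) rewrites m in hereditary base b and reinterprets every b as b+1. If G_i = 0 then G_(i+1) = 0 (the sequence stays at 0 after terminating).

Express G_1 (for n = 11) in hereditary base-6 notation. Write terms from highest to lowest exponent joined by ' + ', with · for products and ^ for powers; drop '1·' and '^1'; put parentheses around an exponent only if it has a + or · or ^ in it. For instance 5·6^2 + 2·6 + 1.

base 5: 11 = 2·5 + 1; at 6: 2·6 + 1 = 13; next = 12
base 6: 12 = 2·6; at 7: 2·7 = 14; next = 13

2·6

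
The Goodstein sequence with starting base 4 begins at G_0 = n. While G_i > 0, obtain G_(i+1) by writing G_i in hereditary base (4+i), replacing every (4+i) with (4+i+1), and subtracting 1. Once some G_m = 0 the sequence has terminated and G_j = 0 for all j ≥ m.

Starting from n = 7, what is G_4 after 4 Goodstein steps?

7

(0) 7|_4 = 4 + 3 ↦ 5 + 3|_5 = 8 ⇒ 7
(1) 7|_5 = 5 + 2 ↦ 6 + 2|_6 = 8 ⇒ 7
(2) 7|_6 = 6 + 1 ↦ 7 + 1|_7 = 8 ⇒ 7
(3) 7|_7 = 7 ↦ 8|_8 = 8 ⇒ 7
(4) 7|_8 = 7 ↦ 7|_9 = 7 ⇒ 6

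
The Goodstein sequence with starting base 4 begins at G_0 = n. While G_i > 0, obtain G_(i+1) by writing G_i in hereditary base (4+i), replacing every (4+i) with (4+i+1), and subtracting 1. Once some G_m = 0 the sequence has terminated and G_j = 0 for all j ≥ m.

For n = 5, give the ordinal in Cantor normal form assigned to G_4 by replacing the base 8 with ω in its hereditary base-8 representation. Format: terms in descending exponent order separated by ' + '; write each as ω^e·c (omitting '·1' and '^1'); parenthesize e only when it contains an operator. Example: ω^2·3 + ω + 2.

3

G_0 = 5. HB_4(5) = 4 + 1. Bump = 6. G_1 = 5.
G_1 = 5. HB_5(5) = 5. Bump = 6. G_2 = 5.
G_2 = 5. HB_6(5) = 5. Bump = 5. G_3 = 4.
G_3 = 4. HB_7(4) = 4. Bump = 4. G_4 = 3.
G_4 = 3. HB_8(3) = 3. Bump = 3. G_5 = 2.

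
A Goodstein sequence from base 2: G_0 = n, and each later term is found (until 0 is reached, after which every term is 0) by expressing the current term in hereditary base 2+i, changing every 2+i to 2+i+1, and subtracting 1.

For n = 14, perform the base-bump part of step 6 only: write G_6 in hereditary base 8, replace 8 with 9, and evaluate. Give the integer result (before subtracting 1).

3487116549

i=0: 14 = 2^(2 + 1) + 2^2 + 2 (b=2); 2→3: 3^(3 + 1) + 3^3 + 3 = 111; 111−1 = 110
i=1: 110 = 3^(3 + 1) + 3^3 + 2 (b=3); 3→4: 4^(4 + 1) + 4^4 + 2 = 1282; 1282−1 = 1281
i=2: 1281 = 4^(4 + 1) + 4^4 + 1 (b=4); 4→5: 5^(5 + 1) + 5^5 + 1 = 18751; 18751−1 = 18750
i=3: 18750 = 5^(5 + 1) + 5^5 (b=5); 5→6: 6^(6 + 1) + 6^6 = 326592; 326592−1 = 326591
i=4: 326591 = 6^(6 + 1) + 5·6^5 + 5·6^4 + 5·6^3 + 5·6^2 + 5·6 + 5 (b=6); 6→7: 7^(7 + 1) + 5·7^5 + 5·7^4 + 5·7^3 + 5·7^2 + 5·7 + 5 = 5862841; 5862841−1 = 5862840
i=5: 5862840 = 7^(7 + 1) + 5·7^5 + 5·7^4 + 5·7^3 + 5·7^2 + 5·7 + 4 (b=7); 7→8: 8^(8 + 1) + 5·8^5 + 5·8^4 + 5·8^3 + 5·8^2 + 5·8 + 4 = 134404972; 134404972−1 = 134404971
i=6: 134404971 = 8^(8 + 1) + 5·8^5 + 5·8^4 + 5·8^3 + 5·8^2 + 5·8 + 3 (b=8); 8→9: 9^(9 + 1) + 5·9^5 + 5·9^4 + 5·9^3 + 5·9^2 + 5·9 + 3 = 3487116549; 3487116549−1 = 3487116548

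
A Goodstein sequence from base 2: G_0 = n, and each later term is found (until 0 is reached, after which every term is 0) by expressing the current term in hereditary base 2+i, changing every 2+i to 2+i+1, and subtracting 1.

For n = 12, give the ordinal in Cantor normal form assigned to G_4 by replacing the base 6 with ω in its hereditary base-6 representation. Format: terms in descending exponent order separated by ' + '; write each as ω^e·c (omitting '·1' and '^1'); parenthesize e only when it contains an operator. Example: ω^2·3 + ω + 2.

ω^(ω + 1) + ω^2·2 + ω + 5

(0) 12|_2 = 2^(2 + 1) + 2^2 ↦ 3^(3 + 1) + 3^3|_3 = 108 ⇒ 107
(1) 107|_3 = 3^(3 + 1) + 2·3^2 + 2·3 + 2 ↦ 4^(4 + 1) + 2·4^2 + 2·4 + 2|_4 = 1066 ⇒ 1065
(2) 1065|_4 = 4^(4 + 1) + 2·4^2 + 2·4 + 1 ↦ 5^(5 + 1) + 2·5^2 + 2·5 + 1|_5 = 15686 ⇒ 15685
(3) 15685|_5 = 5^(5 + 1) + 2·5^2 + 2·5 ↦ 6^(6 + 1) + 2·6^2 + 2·6|_6 = 280020 ⇒ 280019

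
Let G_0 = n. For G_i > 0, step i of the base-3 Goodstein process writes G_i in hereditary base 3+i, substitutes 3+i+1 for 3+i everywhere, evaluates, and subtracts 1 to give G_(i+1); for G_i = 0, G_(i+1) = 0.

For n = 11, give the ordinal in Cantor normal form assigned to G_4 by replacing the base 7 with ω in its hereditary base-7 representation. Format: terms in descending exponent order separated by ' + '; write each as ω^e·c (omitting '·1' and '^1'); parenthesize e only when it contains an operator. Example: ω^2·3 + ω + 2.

ω·5 + 4

11 —HB3→ 3^2 + 2 —bump→ 4^2 + 2 = 18 —(−1)→ 17
17 —HB4→ 4^2 + 1 —bump→ 5^2 + 1 = 26 —(−1)→ 25
25 —HB5→ 5^2 —bump→ 6^2 = 36 —(−1)→ 35
35 —HB6→ 5·6 + 5 —bump→ 5·7 + 5 = 40 —(−1)→ 39
39 —HB7→ 5·7 + 4 —bump→ 5·8 + 4 = 44 —(−1)→ 43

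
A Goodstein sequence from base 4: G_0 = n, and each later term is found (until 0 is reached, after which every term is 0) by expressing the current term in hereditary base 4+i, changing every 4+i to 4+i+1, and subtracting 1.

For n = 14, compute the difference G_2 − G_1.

2

step 0: 14 = 3·4 + 2; sub 5 for 4: 3·5 + 2; = 17; G_1 = 17−1 = 16
step 1: 16 = 3·5 + 1; sub 6 for 5: 3·6 + 1; = 19; G_2 = 19−1 = 18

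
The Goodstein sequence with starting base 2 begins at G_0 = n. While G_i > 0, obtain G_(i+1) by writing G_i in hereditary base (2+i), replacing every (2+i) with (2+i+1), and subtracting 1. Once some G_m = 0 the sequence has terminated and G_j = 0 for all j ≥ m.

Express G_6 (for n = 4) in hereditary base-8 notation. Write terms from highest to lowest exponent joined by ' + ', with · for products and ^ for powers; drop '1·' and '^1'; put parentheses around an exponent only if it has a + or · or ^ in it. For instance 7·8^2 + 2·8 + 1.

[0] 4 ≡ 2^2 (base 2). Lift 3: 27. −1: 26.
[1] 26 ≡ 2·3^2 + 2·3 + 2 (base 3). Lift 4: 42. −1: 41.
[2] 41 ≡ 2·4^2 + 2·4 + 1 (base 4). Lift 5: 61. −1: 60.
[3] 60 ≡ 2·5^2 + 2·5 (base 5). Lift 6: 84. −1: 83.
[4] 83 ≡ 2·6^2 + 6 + 5 (base 6). Lift 7: 110. −1: 109.
[5] 109 ≡ 2·7^2 + 7 + 4 (base 7). Lift 8: 140. −1: 139.
[6] 139 ≡ 2·8^2 + 8 + 3 (base 8). Lift 9: 174. −1: 173.

2·8^2 + 8 + 3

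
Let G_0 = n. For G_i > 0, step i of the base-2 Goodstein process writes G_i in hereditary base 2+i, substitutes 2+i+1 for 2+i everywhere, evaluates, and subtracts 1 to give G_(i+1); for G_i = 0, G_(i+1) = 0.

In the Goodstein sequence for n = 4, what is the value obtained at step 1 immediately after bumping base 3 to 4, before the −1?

[0] 4 ≡ 2^2 (base 2). Lift 3: 27. −1: 26.
[1] 26 ≡ 2·3^2 + 2·3 + 2 (base 3). Lift 4: 42. −1: 41.

42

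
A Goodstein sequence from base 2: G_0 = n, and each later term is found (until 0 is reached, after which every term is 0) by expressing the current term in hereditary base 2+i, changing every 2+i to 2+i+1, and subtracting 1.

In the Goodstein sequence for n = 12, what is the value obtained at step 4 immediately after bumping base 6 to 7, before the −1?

5764911

step 0: 12 = 2^(2 + 1) + 2^2; sub 3 for 2: 3^(3 + 1) + 3^3; = 108; G_1 = 108−1 = 107
step 1: 107 = 3^(3 + 1) + 2·3^2 + 2·3 + 2; sub 4 for 3: 4^(4 + 1) + 2·4^2 + 2·4 + 2; = 1066; G_2 = 1066−1 = 1065
step 2: 1065 = 4^(4 + 1) + 2·4^2 + 2·4 + 1; sub 5 for 4: 5^(5 + 1) + 2·5^2 + 2·5 + 1; = 15686; G_3 = 15686−1 = 15685
step 3: 15685 = 5^(5 + 1) + 2·5^2 + 2·5; sub 6 for 5: 6^(6 + 1) + 2·6^2 + 2·6; = 280020; G_4 = 280020−1 = 280019
step 4: 280019 = 6^(6 + 1) + 2·6^2 + 6 + 5; sub 7 for 6: 7^(7 + 1) + 2·7^2 + 7 + 5; = 5764911; G_5 = 5764911−1 = 5764910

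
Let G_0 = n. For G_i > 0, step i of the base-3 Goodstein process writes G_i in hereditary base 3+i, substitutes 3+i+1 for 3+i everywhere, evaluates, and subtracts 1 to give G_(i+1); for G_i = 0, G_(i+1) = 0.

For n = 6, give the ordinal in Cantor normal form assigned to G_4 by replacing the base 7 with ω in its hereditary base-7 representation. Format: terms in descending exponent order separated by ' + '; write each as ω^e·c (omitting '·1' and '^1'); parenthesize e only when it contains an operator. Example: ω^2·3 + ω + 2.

i=0: 6 = 2·3 (b=3); 3→4: 2·4 = 8; 8−1 = 7
i=1: 7 = 4 + 3 (b=4); 4→5: 5 + 3 = 8; 8−1 = 7
i=2: 7 = 5 + 2 (b=5); 5→6: 6 + 2 = 8; 8−1 = 7
i=3: 7 = 6 + 1 (b=6); 6→7: 7 + 1 = 8; 8−1 = 7

ω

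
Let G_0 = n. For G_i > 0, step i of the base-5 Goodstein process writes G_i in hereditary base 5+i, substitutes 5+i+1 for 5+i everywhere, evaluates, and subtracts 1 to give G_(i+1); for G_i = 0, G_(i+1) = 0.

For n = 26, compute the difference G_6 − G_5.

G_0 = 26. HB_5(26) = 5^2 + 1. Bump = 37. G_1 = 36.
G_1 = 36. HB_6(36) = 6^2. Bump = 49. G_2 = 48.
G_2 = 48. HB_7(48) = 6·7 + 6. Bump = 54. G_3 = 53.
G_3 = 53. HB_8(53) = 6·8 + 5. Bump = 59. G_4 = 58.
G_4 = 58. HB_9(58) = 6·9 + 4. Bump = 64. G_5 = 63.
G_5 = 63. HB_10(63) = 6·10 + 3. Bump = 69. G_6 = 68.

5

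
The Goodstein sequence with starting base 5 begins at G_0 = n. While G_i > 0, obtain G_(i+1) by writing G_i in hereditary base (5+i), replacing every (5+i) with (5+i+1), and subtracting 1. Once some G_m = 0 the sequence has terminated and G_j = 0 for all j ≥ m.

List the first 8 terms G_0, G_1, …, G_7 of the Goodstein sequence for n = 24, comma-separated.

24, 27, 30, 33, 36, 39, 41, 43

(0) 24|_5 = 4·5 + 4 ↦ 4·6 + 4|_6 = 28 ⇒ 27
(1) 27|_6 = 4·6 + 3 ↦ 4·7 + 3|_7 = 31 ⇒ 30
(2) 30|_7 = 4·7 + 2 ↦ 4·8 + 2|_8 = 34 ⇒ 33
(3) 33|_8 = 4·8 + 1 ↦ 4·9 + 1|_9 = 37 ⇒ 36
(4) 36|_9 = 4·9 ↦ 4·10|_10 = 40 ⇒ 39
(5) 39|_10 = 3·10 + 9 ↦ 3·11 + 9|_11 = 42 ⇒ 41
(6) 41|_11 = 3·11 + 8 ↦ 3·12 + 8|_12 = 44 ⇒ 43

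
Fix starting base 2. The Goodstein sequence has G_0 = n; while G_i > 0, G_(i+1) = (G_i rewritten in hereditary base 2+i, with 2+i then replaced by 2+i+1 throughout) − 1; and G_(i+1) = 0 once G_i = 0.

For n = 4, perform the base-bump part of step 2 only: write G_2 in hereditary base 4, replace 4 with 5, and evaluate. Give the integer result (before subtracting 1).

61

(0) 4|_2 = 2^2 ↦ 3^3|_3 = 27 ⇒ 26
(1) 26|_3 = 2·3^2 + 2·3 + 2 ↦ 2·4^2 + 2·4 + 2|_4 = 42 ⇒ 41
(2) 41|_4 = 2·4^2 + 2·4 + 1 ↦ 2·5^2 + 2·5 + 1|_5 = 61 ⇒ 60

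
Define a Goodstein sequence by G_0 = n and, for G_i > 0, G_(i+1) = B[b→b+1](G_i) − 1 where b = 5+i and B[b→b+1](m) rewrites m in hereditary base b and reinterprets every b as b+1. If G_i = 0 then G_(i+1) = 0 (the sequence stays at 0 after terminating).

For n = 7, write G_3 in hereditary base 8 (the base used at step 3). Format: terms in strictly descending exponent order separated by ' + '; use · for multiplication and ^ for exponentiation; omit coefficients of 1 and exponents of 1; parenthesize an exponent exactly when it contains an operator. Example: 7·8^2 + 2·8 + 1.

(0) 7|_5 = 5 + 2 ↦ 6 + 2|_6 = 8 ⇒ 7
(1) 7|_6 = 6 + 1 ↦ 7 + 1|_7 = 8 ⇒ 7
(2) 7|_7 = 7 ↦ 8|_8 = 8 ⇒ 7
(3) 7|_8 = 7 ↦ 7|_9 = 7 ⇒ 6

7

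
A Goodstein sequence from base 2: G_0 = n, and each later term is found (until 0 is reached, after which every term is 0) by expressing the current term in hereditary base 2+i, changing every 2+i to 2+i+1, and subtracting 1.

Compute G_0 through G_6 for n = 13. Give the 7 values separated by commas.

13, 108, 1279, 16092, 280711, 5765998, 134219479

G_0 = 13. HB_2(13) = 2^(2 + 1) + 2^2 + 1. Bump = 109. G_1 = 108.
G_1 = 108. HB_3(108) = 3^(3 + 1) + 3^3. Bump = 1280. G_2 = 1279.
G_2 = 1279. HB_4(1279) = 4^(4 + 1) + 3·4^3 + 3·4^2 + 3·4 + 3. Bump = 16093. G_3 = 16092.
G_3 = 16092. HB_5(16092) = 5^(5 + 1) + 3·5^3 + 3·5^2 + 3·5 + 2. Bump = 280712. G_4 = 280711.
G_4 = 280711. HB_6(280711) = 6^(6 + 1) + 3·6^3 + 3·6^2 + 3·6 + 1. Bump = 5765999. G_5 = 5765998.
G_5 = 5765998. HB_7(5765998) = 7^(7 + 1) + 3·7^3 + 3·7^2 + 3·7. Bump = 134219480. G_6 = 134219479.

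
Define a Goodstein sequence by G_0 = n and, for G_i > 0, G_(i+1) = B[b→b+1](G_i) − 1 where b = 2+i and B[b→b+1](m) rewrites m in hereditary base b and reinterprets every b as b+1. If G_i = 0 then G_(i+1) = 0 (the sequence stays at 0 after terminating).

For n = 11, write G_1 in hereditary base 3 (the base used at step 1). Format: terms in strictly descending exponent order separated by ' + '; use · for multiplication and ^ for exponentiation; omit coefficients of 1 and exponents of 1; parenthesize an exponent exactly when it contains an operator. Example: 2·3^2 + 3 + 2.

3^(3 + 1) + 3

11 —HB2→ 2^(2 + 1) + 2 + 1 —bump→ 3^(3 + 1) + 3 + 1 = 85 —(−1)→ 84
84 —HB3→ 3^(3 + 1) + 3 —bump→ 4^(4 + 1) + 4 = 1028 —(−1)→ 1027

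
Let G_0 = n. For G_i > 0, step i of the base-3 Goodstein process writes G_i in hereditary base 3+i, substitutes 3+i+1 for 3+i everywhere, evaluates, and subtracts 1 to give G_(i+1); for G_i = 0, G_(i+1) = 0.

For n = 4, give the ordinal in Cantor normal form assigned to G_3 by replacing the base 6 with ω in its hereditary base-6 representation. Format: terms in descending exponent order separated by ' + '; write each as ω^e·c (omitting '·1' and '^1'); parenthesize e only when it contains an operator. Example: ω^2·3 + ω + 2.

base 3: 4 = 3 + 1; at 4: 4 + 1 = 5; next = 4
base 4: 4 = 4; at 5: 5 = 5; next = 4
base 5: 4 = 4; at 6: 4 = 4; next = 3
base 6: 3 = 3; at 7: 3 = 3; next = 2

3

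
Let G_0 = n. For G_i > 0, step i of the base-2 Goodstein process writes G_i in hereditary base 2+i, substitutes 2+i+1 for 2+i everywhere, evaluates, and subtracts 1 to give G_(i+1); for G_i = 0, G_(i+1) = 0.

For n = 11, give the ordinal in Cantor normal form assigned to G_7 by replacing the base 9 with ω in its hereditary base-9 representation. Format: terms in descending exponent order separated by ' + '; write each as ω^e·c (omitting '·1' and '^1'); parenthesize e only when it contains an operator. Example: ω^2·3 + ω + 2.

ω^ω·7 + ω^7·7 + ω^6·7 + ω^5·7 + ω^4·7 + ω^3·7 + ω^2·7 + ω·7 + 6

G_0 = 11. HB_2(11) = 2^(2 + 1) + 2 + 1. Bump = 85. G_1 = 84.
G_1 = 84. HB_3(84) = 3^(3 + 1) + 3. Bump = 1028. G_2 = 1027.
G_2 = 1027. HB_4(1027) = 4^(4 + 1) + 3. Bump = 15628. G_3 = 15627.
G_3 = 15627. HB_5(15627) = 5^(5 + 1) + 2. Bump = 279938. G_4 = 279937.
G_4 = 279937. HB_6(279937) = 6^(6 + 1) + 1. Bump = 5764802. G_5 = 5764801.
G_5 = 5764801. HB_7(5764801) = 7^(7 + 1). Bump = 134217728. G_6 = 134217727.
G_6 = 134217727. HB_8(134217727) = 7·8^8 + 7·8^7 + 7·8^6 + 7·8^5 + 7·8^4 + 7·8^3 + 7·8^2 + 7·8 + 7. Bump = 2749609303. G_7 = 2749609302.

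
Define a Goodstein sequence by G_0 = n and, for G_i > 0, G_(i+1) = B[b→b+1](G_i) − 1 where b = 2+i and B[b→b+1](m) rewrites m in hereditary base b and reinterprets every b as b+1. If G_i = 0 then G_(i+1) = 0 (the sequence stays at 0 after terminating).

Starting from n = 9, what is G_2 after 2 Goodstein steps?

1023

(0) 9|_2 = 2^(2 + 1) + 1 ↦ 3^(3 + 1) + 1|_3 = 82 ⇒ 81
(1) 81|_3 = 3^(3 + 1) ↦ 4^(4 + 1)|_4 = 1024 ⇒ 1023
(2) 1023|_4 = 3·4^4 + 3·4^3 + 3·4^2 + 3·4 + 3 ↦ 3·5^5 + 3·5^3 + 3·5^2 + 3·5 + 3|_5 = 9843 ⇒ 9842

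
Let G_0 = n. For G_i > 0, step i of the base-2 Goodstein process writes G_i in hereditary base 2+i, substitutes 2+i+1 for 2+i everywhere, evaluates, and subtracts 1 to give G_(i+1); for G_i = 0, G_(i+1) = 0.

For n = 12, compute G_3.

12 —HB2→ 2^(2 + 1) + 2^2 —bump→ 3^(3 + 1) + 3^3 = 108 —(−1)→ 107
107 —HB3→ 3^(3 + 1) + 2·3^2 + 2·3 + 2 —bump→ 4^(4 + 1) + 2·4^2 + 2·4 + 2 = 1066 —(−1)→ 1065
1065 —HB4→ 4^(4 + 1) + 2·4^2 + 2·4 + 1 —bump→ 5^(5 + 1) + 2·5^2 + 2·5 + 1 = 15686 —(−1)→ 15685

15685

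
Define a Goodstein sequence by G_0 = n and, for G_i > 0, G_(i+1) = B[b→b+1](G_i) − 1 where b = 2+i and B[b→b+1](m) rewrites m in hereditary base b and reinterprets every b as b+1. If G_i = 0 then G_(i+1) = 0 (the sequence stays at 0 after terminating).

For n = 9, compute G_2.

1023

G_0 = 9. HB_2(9) = 2^(2 + 1) + 1. Bump = 82. G_1 = 81.
G_1 = 81. HB_3(81) = 3^(3 + 1). Bump = 1024. G_2 = 1023.
G_2 = 1023. HB_4(1023) = 3·4^4 + 3·4^3 + 3·4^2 + 3·4 + 3. Bump = 9843. G_3 = 9842.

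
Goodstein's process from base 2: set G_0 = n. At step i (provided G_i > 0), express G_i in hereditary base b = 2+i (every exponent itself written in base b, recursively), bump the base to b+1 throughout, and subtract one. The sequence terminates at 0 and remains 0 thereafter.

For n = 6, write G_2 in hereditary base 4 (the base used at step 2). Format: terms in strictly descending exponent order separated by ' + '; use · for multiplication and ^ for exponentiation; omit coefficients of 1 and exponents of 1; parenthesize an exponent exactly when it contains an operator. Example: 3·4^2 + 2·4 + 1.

4^4 + 1

6 —HB2→ 2^2 + 2 —bump→ 3^3 + 3 = 30 —(−1)→ 29
29 —HB3→ 3^3 + 2 —bump→ 4^4 + 2 = 258 —(−1)→ 257
257 —HB4→ 4^4 + 1 —bump→ 5^5 + 1 = 3126 —(−1)→ 3125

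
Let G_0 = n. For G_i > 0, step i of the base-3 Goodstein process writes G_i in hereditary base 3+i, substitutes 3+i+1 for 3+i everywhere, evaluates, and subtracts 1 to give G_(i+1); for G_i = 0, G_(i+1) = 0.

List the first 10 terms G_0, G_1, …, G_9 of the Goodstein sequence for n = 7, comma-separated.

step 0: 7 = 2·3 + 1; sub 4 for 3: 2·4 + 1; = 9; G_1 = 9−1 = 8
step 1: 8 = 2·4; sub 5 for 4: 2·5; = 10; G_2 = 10−1 = 9
step 2: 9 = 5 + 4; sub 6 for 5: 6 + 4; = 10; G_3 = 10−1 = 9
step 3: 9 = 6 + 3; sub 7 for 6: 7 + 3; = 10; G_4 = 10−1 = 9
step 4: 9 = 7 + 2; sub 8 for 7: 8 + 2; = 10; G_5 = 10−1 = 9
step 5: 9 = 8 + 1; sub 9 for 8: 9 + 1; = 10; G_6 = 10−1 = 9
step 6: 9 = 9; sub 10 for 9: 10; = 10; G_7 = 10−1 = 9
step 7: 9 = 9; sub 11 for 10: 9; = 9; G_8 = 9−1 = 8
step 8: 8 = 8; sub 12 for 11: 8; = 8; G_9 = 8−1 = 7

7, 8, 9, 9, 9, 9, 9, 9, 8, 7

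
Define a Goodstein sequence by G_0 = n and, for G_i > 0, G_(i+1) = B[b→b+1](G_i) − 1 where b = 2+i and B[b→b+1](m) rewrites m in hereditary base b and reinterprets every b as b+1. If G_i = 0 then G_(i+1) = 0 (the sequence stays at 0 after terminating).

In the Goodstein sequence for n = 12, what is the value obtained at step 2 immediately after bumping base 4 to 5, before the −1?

15686

G_0 = 12. HB_2(12) = 2^(2 + 1) + 2^2. Bump = 108. G_1 = 107.
G_1 = 107. HB_3(107) = 3^(3 + 1) + 2·3^2 + 2·3 + 2. Bump = 1066. G_2 = 1065.
G_2 = 1065. HB_4(1065) = 4^(4 + 1) + 2·4^2 + 2·4 + 1. Bump = 15686. G_3 = 15685.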